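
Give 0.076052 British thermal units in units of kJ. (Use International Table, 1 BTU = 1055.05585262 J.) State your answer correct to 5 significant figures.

0.080239 kJ

1 British thermal unit = 1.05506 kJ.
Then 0.076052 × 1.05506 ≈ 0.080239 kJ.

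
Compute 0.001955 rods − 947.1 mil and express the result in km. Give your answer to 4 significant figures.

-1.422e-5 km

0.001955 rod = 9.83209e-6 km and 947.1 mil = 2.40563e-5 km.
9.83209e-6 − 2.40563e-5 ≈ -1.422e-5 km.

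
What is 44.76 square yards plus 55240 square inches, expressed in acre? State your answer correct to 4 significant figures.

0.01805 acre

44.76 yd² = 0.00924793 acre and 55240 in² = 0.00880650 acre.
0.00924793 + 0.00880650 ≈ 0.01805 acre.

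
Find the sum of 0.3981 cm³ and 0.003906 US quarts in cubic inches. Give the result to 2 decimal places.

0.25 in³

0.3981 cm³ = 0.02429355 in³ and 0.003906 US qt = 0.2255715 in³.
0.02429355 + 0.2255715 ≈ 0.25 in³.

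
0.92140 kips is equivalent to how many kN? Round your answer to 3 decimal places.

4.099 kN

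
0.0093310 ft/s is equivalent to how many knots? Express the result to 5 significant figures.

0.0055285 kn

1 foot per second = 0.592484 kn.
Then 0.0093310 × 0.592484 ≈ 0.0055285 kn.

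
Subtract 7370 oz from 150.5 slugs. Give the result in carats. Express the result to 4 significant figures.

9.937 × 10^6 carats

150.5 slug = 1.09819 × 10^7 ct and 7370 oz = 1.04468 × 10^6 ct.
1.09819 × 10^7 − 1.04468 × 10^6 ≈ 9.937 × 10^6 ct.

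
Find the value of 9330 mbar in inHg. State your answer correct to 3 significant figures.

276 inHg

1 millibar = 0.0295300 inches of mercury.
So 9330 × 0.0295300 ≈ 276 inHg.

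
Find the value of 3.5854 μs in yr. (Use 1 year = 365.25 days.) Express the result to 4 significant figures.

1.136 × 10^-13 years

1 microsecond = 3.16881 × 10^-14 yr.
Thus 3.5854 × 3.16881 × 10^-14 ≈ 1.136 × 10^-13 yr.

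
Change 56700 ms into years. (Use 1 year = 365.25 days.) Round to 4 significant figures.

1.797 × 10^-6 years

1 ms = 3.16881 × 10^-11 yr.
So 56700 × 3.16881 × 10^-11 ≈ 1.797 × 10^-6 yr.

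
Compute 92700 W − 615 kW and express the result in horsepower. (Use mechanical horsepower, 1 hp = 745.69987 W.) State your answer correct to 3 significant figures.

92700 W = 124.313 hp and 615 kW = 824.729 hp.
124.313 − 824.729 ≈ -700 hp.

-700 horsepower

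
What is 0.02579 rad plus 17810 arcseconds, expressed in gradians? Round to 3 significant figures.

0.02579 rad = 1.64184 grad and 17810 arcsec = 5.49691 grad.
1.64184 + 5.49691 ≈ 7.14 grad.

7.14 gradians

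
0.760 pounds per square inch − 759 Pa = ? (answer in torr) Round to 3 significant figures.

33.6 torr

0.760 psi = 39.3033 torr and 759 Pa = 5.69297 torr.
39.3033 − 5.69297 ≈ 33.6 torr.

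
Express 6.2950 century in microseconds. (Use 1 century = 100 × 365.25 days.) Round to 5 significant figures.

1.9866e+16 microseconds

1 century = 3.15576e+15 microseconds.
So 6.2950 × 3.15576e+15 ≈ 1.9866e+16 μs.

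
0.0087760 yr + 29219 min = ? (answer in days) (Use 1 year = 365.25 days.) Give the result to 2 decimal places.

0.0087760 yr = 3.20543 d and 29219 min = 20.2910 d.
3.20543 + 20.2910 ≈ 23.50 d.

23.50 d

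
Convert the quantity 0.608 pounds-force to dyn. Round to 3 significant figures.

270000 dynes

1 lbf = 444822 dyn.
Thus 0.608 × 444822 ≈ 270000 dyn.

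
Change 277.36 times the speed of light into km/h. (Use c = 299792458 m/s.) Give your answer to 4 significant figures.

1 c = 1.07925 × 10^9 km/h.
Then 277.36 × 1.07925 × 10^9 ≈ 2.993 × 10^11 km/h.

2.993 × 10^11 kilometers per hour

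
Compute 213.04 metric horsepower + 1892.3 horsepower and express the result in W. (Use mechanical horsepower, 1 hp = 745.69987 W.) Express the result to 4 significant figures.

213.04 PS = 156691 W and 1892.3 hp = 1.41109 × 10^6 W.
156691 + 1.41109 × 10^6 ≈ 1.568 × 10^6 W.

1.568 × 10^6 watts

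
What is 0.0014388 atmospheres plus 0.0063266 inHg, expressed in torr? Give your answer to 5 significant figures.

1.2542 torr

0.0014388 atm = 1.09349 torr and 0.0063266 inHg = 0.160696 torr.
1.09349 + 0.160696 ≈ 1.2542 torr.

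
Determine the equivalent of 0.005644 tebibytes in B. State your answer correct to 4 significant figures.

6.206e+9 B

1 TiB = 1.09951e+12 bytes.
Then 0.005644 × 1.09951e+12 ≈ 6.206e+9 B.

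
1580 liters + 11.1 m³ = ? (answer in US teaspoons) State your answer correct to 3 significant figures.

1580 L = 320557 US tsp and 11.1 m³ = 2.25201e+6 US tsp.
320557 + 2.25201e+6 ≈ 2.57e+6 US tsp.

2.57e+6 US tsp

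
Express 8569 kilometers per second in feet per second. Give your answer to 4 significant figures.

1 km/s = 3280.84 feet per second.
So 8569 × 3280.84 ≈ 2.811 × 10^7 ft/s.

2.811 × 10^7 feet per second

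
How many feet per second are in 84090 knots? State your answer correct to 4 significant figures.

1 kn = 1.68781 ft/s.
Then 84090 × 1.68781 ≈ 141900 ft/s.

141900 ft/s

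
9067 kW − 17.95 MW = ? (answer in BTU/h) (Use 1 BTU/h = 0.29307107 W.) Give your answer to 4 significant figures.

-3.031e+7 BTU per hour

9067 kW = 3.09379e+7 BTU/h and 17.95 MW = 6.12479e+7 BTU/h.
3.09379e+7 − 6.12479e+7 ≈ -3.031e+7 BTU/h.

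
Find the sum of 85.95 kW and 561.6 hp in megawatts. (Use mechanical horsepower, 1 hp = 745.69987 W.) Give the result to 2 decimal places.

0.50 megawatts

85.95 kW = 0.0859500 MW and 561.6 hp = 0.418785 MW.
0.0859500 + 0.418785 ≈ 0.50 MW.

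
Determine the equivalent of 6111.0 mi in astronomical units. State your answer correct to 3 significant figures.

6.57 × 10^-5 au

1 mi = 1.07578 × 10^-8 astronomical units.
So 6111.0 × 1.07578 × 10^-8 ≈ 6.57 × 10^-5 au.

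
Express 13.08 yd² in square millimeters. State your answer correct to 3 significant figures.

1.09 × 10^7 mm²

1 yd² = 836127 square millimeters.
Then 13.08 × 836127 ≈ 1.09 × 10^7 mm².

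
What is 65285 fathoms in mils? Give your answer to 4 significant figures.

4.701 × 10^9 mil

1 fathom = 72000.0 mils.
Thus 65285 × 72000.0 ≈ 4.701 × 10^9 mil.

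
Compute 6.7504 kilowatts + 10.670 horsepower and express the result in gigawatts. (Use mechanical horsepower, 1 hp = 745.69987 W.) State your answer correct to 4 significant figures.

6.7504 kW = 6.75040 × 10^-6 GW and 10.670 hp = 7.95662 × 10^-6 GW.
6.75040 × 10^-6 + 7.95662 × 10^-6 ≈ 1.471 × 10^-5 GW.

1.471 × 10^-5 GW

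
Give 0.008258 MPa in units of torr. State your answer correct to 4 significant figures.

1 MPa = 7500.62 torr.
Thus 0.008258 × 7500.62 ≈ 61.94 torr.

61.94 torr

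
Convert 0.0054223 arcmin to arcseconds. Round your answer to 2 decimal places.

1 arcmin = 60.0000 arcsec.
So 0.0054223 × 60.0000 ≈ 0.33 arcsec.

0.33 arcsec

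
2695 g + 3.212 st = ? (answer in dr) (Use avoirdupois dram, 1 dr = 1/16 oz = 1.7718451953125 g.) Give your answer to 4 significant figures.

13030 dr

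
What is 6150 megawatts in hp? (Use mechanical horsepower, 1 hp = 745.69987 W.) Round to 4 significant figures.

1 MW = 1341.02 hp.
6150 × 1341.02 ≈ 8.247e+6 hp.

8.247e+6 hp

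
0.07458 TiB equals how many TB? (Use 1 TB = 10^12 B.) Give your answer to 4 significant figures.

0.08200 TB

1 TiB = 1.09951 terabytes.
0.07458 × 1.09951 ≈ 0.08200 TB.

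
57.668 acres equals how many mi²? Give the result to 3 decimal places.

0.090 square miles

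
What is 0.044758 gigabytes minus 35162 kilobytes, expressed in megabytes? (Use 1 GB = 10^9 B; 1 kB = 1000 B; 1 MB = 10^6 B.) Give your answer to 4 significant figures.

9.596 MB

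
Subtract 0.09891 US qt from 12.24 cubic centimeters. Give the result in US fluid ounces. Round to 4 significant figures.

-2.751 US fl oz

12.24 cm³ = 0.413884 US fl oz and 0.09891 US qt = 3.16512 US fl oz.
0.413884 − 3.16512 ≈ -2.751 US fl oz.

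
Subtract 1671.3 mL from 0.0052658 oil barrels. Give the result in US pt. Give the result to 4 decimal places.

-1.7628 US pt

0.0052658 bbl = 1.76931 US pt and 1671.3 mL = 3.53209 US pt.
1.76931 − 3.53209 ≈ -1.7628 US pt.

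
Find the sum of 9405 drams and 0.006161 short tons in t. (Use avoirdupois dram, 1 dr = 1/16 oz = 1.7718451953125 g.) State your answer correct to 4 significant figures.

9405 dr = 0.0166642 t and 0.006161 short ton = 0.00558917 t.
0.0166642 + 0.00558917 ≈ 0.02225 t.

0.02225 metric tons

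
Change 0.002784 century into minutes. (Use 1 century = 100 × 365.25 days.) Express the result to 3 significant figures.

1 century = 5.25960e+7 min.
0.002784 × 5.25960e+7 ≈ 146000 min.

146000 min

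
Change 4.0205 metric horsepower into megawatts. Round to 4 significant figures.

1 metric horsepower = 0.000735499 MW.
4.0205 × 0.000735499 ≈ 0.002957 MW.

0.002957 MW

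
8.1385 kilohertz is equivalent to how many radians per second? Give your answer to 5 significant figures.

1 kHz = 6283.19 radians per second.
8.1385 × 6283.19 ≈ 51136 rad/s.

51136 rad/s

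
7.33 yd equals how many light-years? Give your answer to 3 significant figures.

7.08e-16 ly

1 yard = 9.66522e-17 light-years.
Thus 7.33 × 9.66522e-17 ≈ 7.08e-16 ly.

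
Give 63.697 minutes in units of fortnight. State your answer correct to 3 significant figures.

0.00316 fortnight

1 minute = 4.96032e-5 fortnights.
So 63.697 × 4.96032e-5 ≈ 0.00316 fortnight.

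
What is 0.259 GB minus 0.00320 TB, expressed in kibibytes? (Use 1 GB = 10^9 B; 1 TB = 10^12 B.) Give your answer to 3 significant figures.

0.259 GB = 252930 KiB and 0.00320 TB = 3.12500e+6 KiB.
252930 − 3.12500e+6 ≈ -2.87e+6 KiB.

-2.87e+6 kibibytes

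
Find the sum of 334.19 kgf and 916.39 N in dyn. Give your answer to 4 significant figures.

4.194e+8 dynes

334.19 kgf = 3.27728e+8 dyn and 916.39 N = 9.16390e+7 dyn.
3.27728e+8 + 9.16390e+7 ≈ 4.194e+8 dyn.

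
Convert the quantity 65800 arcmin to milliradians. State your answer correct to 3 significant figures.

1 arcminute = 0.290888 mrad.
Then 65800 × 0.290888 ≈ 19100 mrad.

19100 mrad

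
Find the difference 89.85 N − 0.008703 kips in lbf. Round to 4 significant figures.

89.85 N = 20.1991 lbf and 0.008703 kip = 8.70300 lbf.
20.1991 − 8.70300 ≈ 11.50 lbf.

11.50 lbf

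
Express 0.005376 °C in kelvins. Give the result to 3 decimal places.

K = °C + 273.15.
Applying the formula gives 273.155 K.

273.155 K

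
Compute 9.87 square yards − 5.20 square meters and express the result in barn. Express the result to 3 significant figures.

9.87 yd² = 8.25258e+28 barn and 5.20 m² = 5.20000e+28 barn.
8.25258e+28 − 5.20000e+28 ≈ 3.05e+28 barn.

3.05e+28 barns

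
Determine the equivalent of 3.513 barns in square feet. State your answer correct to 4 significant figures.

3.781e-27 ft²

1 barn = 1.07639e-27 square feet.
So 3.513 × 1.07639e-27 ≈ 3.781e-27 ft².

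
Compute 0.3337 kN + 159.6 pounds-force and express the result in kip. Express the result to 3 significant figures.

0.3337 kN = 0.0750187 kip and 159.6 lbf = 0.159600 kip.
0.0750187 + 0.159600 ≈ 0.235 kip.

0.235 kip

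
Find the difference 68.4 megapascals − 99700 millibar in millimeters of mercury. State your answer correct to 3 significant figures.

68.4 MPa = 513042 mmHg and 99700 mbar = 74781.1 mmHg.
513042 − 74781.1 ≈ 438000 mmHg.

438000 millimeters of mercury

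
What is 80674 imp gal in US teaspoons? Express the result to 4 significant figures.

1 imp gal = 922.330 US tsp.
Then 80674 × 922.330 ≈ 7.441 × 10^7 US tsp.

7.441 × 10^7 US teaspoons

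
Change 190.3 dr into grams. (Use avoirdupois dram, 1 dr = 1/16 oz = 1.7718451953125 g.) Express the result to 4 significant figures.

1 dram = 1.77185 g.
Thus 190.3 × 1.77185 ≈ 337.2 g.

337.2 g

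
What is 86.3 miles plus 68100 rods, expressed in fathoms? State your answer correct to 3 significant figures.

263000 fathoms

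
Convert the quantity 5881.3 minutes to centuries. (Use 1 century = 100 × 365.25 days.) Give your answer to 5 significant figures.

0.00011182 centuries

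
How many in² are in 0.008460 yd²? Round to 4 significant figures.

10.96 in²

1 yd² = 1296.00 square inches.
Thus 0.008460 × 1296.00 ≈ 10.96 in².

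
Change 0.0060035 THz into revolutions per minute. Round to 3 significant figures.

1 terahertz = 6.00000e+13 revolutions per minute.
Thus 0.0060035 × 6.00000e+13 ≈ 3.60e+11 rpm.

3.60e+11 rpm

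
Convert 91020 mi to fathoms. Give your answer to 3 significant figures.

8.01 × 10^7 fathoms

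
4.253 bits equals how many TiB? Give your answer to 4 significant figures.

4.835 × 10^-13 tebibytes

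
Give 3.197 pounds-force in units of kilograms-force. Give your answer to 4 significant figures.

1.450 kgf

1 pound-force = 0.453592 kgf.
3.197 × 0.453592 ≈ 1.450 kgf.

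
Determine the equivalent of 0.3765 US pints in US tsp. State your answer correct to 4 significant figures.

36.14 US tsp

1 US pint = 96.0000 US teaspoons.
0.3765 × 96.0000 ≈ 36.14 US tsp.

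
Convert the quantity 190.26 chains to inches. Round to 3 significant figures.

151000 inches

1 chain = 792.000 in.
Thus 190.26 × 792.000 ≈ 151000 in.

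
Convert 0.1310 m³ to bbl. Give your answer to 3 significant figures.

0.824 bbl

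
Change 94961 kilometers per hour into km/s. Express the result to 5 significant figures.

26.378 kilometers per second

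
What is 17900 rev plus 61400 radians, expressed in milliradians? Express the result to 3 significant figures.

1.74 × 10^8 milliradians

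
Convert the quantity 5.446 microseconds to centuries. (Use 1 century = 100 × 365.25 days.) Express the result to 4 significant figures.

1.726 × 10^-15 centuries

1 microsecond = 3.16881 × 10^-16 century.
5.446 × 3.16881 × 10^-16 ≈ 1.726 × 10^-15 century.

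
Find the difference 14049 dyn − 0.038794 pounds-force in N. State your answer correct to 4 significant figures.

14049 dyn = 0.140490 N and 0.038794 lbf = 0.172564 N.
0.140490 − 0.172564 ≈ -0.03207 N.

-0.03207 N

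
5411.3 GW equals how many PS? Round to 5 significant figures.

1 GW = 1.35962e+6 PS.
Thus 5411.3 × 1.35962e+6 ≈ 7.3573e+9 PS.

7.3573e+9 metric horsepower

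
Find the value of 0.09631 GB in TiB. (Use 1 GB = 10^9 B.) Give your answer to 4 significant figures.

8.759 × 10^-5 TiB

1 GB = 0.000909495 tebibytes.
So 0.09631 × 0.000909495 ≈ 8.759 × 10^-5 TiB.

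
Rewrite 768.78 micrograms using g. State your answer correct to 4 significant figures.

0.0007688 g

1 microgram = 1.00000e-6 g.
Thus 768.78 × 1.00000e-6 ≈ 0.0007688 g.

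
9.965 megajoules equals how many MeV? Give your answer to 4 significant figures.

1 megajoule = 6.24151e+18 megaelectronvolts.
So 9.965 × 6.24151e+18 ≈ 6.220e+19 MeV.

6.220e+19 megaelectronvolts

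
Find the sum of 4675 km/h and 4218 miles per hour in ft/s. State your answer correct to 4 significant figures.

4675 km/h = 4260.54 ft/s and 4218 mph = 6186.40 ft/s.
4260.54 + 6186.40 ≈ 10450 ft/s.

10450 feet per second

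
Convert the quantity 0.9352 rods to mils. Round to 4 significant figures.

185200 mil

1 rod = 198000 mils.
Thus 0.9352 × 198000 ≈ 185200 mil.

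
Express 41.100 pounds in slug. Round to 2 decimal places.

1 pound = 0.0310810 slug.
Thus 41.100 × 0.0310810 ≈ 1.28 slug.

1.28 slug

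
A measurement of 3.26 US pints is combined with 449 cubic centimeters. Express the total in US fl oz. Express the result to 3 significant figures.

67.3 US fluid ounces

3.26 US pt = 52.1600 US fl oz and 449 cm³ = 15.1825 US fl oz.
52.1600 + 15.1825 ≈ 67.3 US fl oz.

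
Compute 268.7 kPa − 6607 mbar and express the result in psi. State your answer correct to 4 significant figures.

-56.85 psi

268.7 kPa = 38.9716 psi and 6607 mbar = 95.8264 psi.
38.9716 − 95.8264 ≈ -56.85 psi.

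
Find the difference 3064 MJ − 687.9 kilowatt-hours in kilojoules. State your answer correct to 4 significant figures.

3064 MJ = 3.06400 × 10^6 kJ and 687.9 kWh = 2.47644 × 10^6 kJ.
3.06400 × 10^6 − 2.47644 × 10^6 ≈ 587600 kJ.

587600 kilojoules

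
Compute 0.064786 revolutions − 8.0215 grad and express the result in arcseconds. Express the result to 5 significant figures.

0.064786 rev = 83962.7 arcsec and 8.0215 grad = 25989.7 arcsec.
83962.7 − 25989.7 ≈ 57973 arcsec.

57973 arcsec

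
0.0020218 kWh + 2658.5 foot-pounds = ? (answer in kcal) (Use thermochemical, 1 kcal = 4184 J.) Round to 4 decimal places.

2.6011 kilocalories

0.0020218 kWh = 1.73960 kcal and 2658.5 ft·lbf = 0.861482 kcal.
1.73960 + 0.861482 ≈ 2.6011 kcal.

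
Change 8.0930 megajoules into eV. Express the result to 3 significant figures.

5.05 × 10^25 electronvolts

1 megajoule = 6.24151 × 10^24 eV.
Then 8.0930 × 6.24151 × 10^24 ≈ 5.05 × 10^25 eV.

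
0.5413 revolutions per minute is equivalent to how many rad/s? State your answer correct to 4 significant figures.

0.05668 rad/s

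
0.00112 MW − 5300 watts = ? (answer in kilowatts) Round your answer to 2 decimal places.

0.00112 MW = 1.12000 kW and 5300 W = 5.30000 kW.
1.12000 − 5.30000 ≈ -4.18 kW.

-4.18 kilowatts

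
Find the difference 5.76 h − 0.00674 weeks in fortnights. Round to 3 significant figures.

0.0138 fortnights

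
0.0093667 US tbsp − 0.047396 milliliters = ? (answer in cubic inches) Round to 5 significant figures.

0.0093667 US tbsp = 0.00845198 in³ and 0.047396 mL = 0.00289228 in³.
0.00845198 − 0.00289228 ≈ 0.0055597 in³.

0.0055597 in³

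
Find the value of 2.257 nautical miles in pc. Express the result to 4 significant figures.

1 nmi = 6.00192e-14 pc.
Thus 2.257 × 6.00192e-14 ≈ 1.355e-13 pc.

1.355e-13 pc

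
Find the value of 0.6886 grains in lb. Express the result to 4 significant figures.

9.837e-5 lb

1 grain = 0.000142857 lb.
0.6886 × 0.000142857 ≈ 9.837e-5 lb.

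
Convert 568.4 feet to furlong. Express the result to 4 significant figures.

0.8612 furlong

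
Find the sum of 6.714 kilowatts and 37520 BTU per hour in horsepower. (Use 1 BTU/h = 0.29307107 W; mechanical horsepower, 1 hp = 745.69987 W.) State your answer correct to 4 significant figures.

23.75 hp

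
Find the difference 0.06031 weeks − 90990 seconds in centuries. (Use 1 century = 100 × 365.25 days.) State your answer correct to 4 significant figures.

-1.727 × 10^-5 century

0.06031 wk = 1.15584 × 10^-5 century and 90990 s = 2.88330 × 10^-5 century.
1.15584 × 10^-5 − 2.88330 × 10^-5 ≈ -1.727 × 10^-5 century.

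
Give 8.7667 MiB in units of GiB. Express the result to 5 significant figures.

0.0085612 gibibytes

1 MiB = 0.0009765625 GiB.
Thus 8.7667 × 0.0009765625 ≈ 0.0085612 GiB.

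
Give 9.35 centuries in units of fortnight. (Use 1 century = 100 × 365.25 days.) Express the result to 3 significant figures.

1 century = 2608.93 fortnights.
So 9.35 × 2608.93 ≈ 24400 fortnight.

24400 fortnights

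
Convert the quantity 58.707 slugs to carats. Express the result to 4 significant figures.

4.284 × 10^6 carats

1 slug = 72969.5 carats.
Then 58.707 × 72969.5 ≈ 4.284 × 10^6 ct.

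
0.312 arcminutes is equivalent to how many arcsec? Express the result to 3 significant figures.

1 arcminute = 60.0000 arcsec.
Thus 0.312 × 60.0000 ≈ 18.7 arcsec.

18.7 arcsec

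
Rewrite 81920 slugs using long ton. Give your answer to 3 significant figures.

1 slug = 0.0143634 long ton.
Then 81920 × 0.0143634 ≈ 1180 long ton.

1180 long ton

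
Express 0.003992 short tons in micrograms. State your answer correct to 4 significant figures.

3.621e+9 μg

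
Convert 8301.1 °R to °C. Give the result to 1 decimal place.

°R = (°C + 273.15) × 9/5.
Applying the formula gives 4338.6 °C.

4338.6 degrees Celsius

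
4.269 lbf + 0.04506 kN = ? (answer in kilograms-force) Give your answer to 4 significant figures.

4.269 lbf = 1.93639 kgf and 0.04506 kN = 4.59484 kgf.
1.93639 + 4.59484 ≈ 6.531 kgf.

6.531 kgf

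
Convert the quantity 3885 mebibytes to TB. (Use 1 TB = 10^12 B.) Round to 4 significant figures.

0.004074 terabytes

1 mebibyte = 1.04858 × 10^-6 TB.
Thus 3885 × 1.04858 × 10^-6 ≈ 0.004074 TB.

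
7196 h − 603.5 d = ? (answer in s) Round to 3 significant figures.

-2.62e+7 s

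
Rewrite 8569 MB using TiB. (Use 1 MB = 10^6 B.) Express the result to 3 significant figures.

1 MB = 9.09495 × 10^-7 TiB.
Then 8569 × 9.09495 × 10^-7 ≈ 0.00779 TiB.

0.00779 tebibytes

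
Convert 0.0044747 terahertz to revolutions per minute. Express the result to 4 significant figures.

1 terahertz = 6.00000 × 10^13 revolutions per minute.
Thus 0.0044747 × 6.00000 × 10^13 ≈ 2.685 × 10^11 rpm.

2.685 × 10^11 rpm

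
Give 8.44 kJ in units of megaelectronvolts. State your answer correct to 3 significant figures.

1 kilojoule = 6.24151 × 10^15 MeV.
So 8.44 × 6.24151 × 10^15 ≈ 5.27 × 10^16 MeV.

5.27 × 10^16 megaelectronvolts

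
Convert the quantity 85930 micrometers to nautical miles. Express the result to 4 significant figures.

4.640e-5 nautical miles

1 μm = 5.39957e-10 nautical miles.
85930 × 5.39957e-10 ≈ 4.640e-5 nmi.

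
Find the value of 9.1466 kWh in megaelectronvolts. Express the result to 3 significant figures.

2.06e+20 megaelectronvolts

1 kilowatt-hour = 2.24694e+19 megaelectronvolts.
Thus 9.1466 × 2.24694e+19 ≈ 2.06e+20 MeV.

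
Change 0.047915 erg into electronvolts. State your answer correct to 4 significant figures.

1 erg = 6.24151 × 10^11 eV.
0.047915 × 6.24151 × 10^11 ≈ 2.991 × 10^10 eV.

2.991 × 10^10 electronvolts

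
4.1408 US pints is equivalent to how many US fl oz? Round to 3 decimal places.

1 US pint = 16.0000 US fl oz.
So 4.1408 × 16.0000 ≈ 66.253 US fl oz.

66.253 US fluid ounces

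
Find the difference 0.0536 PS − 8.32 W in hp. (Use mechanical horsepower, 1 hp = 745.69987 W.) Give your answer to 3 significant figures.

0.0417 hp

0.0536 PS = 0.0528668 hp and 8.32 W = 0.0111573 hp.
0.0528668 − 0.0111573 ≈ 0.0417 hp.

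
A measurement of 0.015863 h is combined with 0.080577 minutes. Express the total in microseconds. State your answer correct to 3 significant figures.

6.19 × 10^7 μs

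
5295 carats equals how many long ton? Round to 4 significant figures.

0.001042 long ton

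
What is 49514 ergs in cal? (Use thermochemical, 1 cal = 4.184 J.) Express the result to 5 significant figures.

0.0011834 calories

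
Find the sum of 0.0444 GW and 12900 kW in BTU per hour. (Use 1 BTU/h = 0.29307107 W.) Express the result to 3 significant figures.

0.0444 GW = 1.51499e+8 BTU/h and 12900 kW = 4.40166e+7 BTU/h.
1.51499e+8 + 4.40166e+7 ≈ 1.96e+8 BTU/h.

1.96e+8 BTU per hour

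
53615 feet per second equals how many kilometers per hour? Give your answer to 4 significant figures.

58830 km/h

1 foot per second = 1.09728 km/h.
Thus 53615 × 1.09728 ≈ 58830 km/h.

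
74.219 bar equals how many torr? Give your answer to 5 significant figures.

1 bar = 750.062 torr.
Then 74.219 × 750.062 ≈ 55669 torr.

55669 torr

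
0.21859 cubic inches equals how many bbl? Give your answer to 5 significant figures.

1 cubic inch = 0.0001030715 bbl.
Thus 0.21859 × 0.0001030715 ≈ 2.2530e-5 bbl.

2.2530e-5 bbl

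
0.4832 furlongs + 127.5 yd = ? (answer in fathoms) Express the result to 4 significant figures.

0.4832 furlong = 53.1520 fathom and 127.5 yd = 63.7500 fathom.
53.1520 + 63.7500 ≈ 116.9 fathom.

116.9 fathom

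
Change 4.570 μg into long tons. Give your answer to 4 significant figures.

4.498 × 10^-12 long tons

1 microgram = 9.84207 × 10^-13 long ton.
Then 4.570 × 9.84207 × 10^-13 ≈ 4.498 × 10^-12 long ton.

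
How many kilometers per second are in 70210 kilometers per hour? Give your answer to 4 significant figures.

1 kilometer per hour = 0.000277778 km/s.
Then 70210 × 0.000277778 ≈ 19.50 km/s.

19.50 kilometers per second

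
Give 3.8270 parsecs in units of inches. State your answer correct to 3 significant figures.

1 pc = 1.21483 × 10^18 in.
Then 3.8270 × 1.21483 × 10^18 ≈ 4.65 × 10^18 in.

4.65 × 10^18 in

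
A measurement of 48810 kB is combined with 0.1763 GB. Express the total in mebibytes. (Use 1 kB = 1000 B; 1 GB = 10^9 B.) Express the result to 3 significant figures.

48810 kB = 46.5488 MiB and 0.1763 GB = 168.133 MiB.
46.5488 + 168.133 ≈ 215 MiB.

215 MiB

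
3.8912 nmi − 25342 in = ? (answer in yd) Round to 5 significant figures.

3.8912 nmi = 7881.13 yd and 25342 in = 703.944 yd.
7881.13 − 703.944 ≈ 7177.2 yd.

7177.2 yd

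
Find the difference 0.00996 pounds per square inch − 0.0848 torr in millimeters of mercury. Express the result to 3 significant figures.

0.00996 psi = 0.515081 mmHg and 0.0848 torr = 0.0848000 mmHg.
0.515081 − 0.0848000 ≈ 0.430 mmHg.

0.430 mmHg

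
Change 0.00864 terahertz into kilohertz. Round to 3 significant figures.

1 terahertz = 1.00000 × 10^9 kHz.
So 0.00864 × 1.00000 × 10^9 ≈ 8.64 × 10^6 kHz.

8.64 × 10^6 kilohertz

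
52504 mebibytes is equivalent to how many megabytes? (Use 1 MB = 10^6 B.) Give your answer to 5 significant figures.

1 mebibyte = 1.048576 MB.
52504 × 1.048576 ≈ 55054 MB.

55054 MB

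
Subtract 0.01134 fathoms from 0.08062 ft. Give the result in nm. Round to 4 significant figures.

0.08062 ft = 2.45730 × 10^7 nm and 0.01134 fathom = 2.07386 × 10^7 nm.
2.45730 × 10^7 − 2.07386 × 10^7 ≈ 3.834 × 10^6 nm.

3.834 × 10^6 nm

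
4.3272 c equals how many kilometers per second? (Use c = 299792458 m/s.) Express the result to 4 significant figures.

1 c = 299792 km/s.
Then 4.3272 × 299792 ≈ 1.297 × 10^6 km/s.

1.297 × 10^6 km/s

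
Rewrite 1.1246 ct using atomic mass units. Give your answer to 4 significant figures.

1.354 × 10^23 atomic mass units

1 ct = 1.204428 × 10^23 atomic mass units.
So 1.1246 × 1.204428 × 10^23 ≈ 1.354 × 10^23 u.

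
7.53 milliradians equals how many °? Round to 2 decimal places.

0.43 degrees

1 milliradian = 0.0572958 degrees.
Thus 7.53 × 0.0572958 ≈ 0.43 °.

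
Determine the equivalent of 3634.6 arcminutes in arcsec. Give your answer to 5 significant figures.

218080 arcsec

1 arcminute = 60.0000 arcseconds.
Thus 3634.6 × 60.0000 ≈ 218080 arcsec.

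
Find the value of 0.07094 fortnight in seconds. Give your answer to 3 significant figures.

85800 s

1 fortnight = 1.20960 × 10^6 s.
So 0.07094 × 1.20960 × 10^6 ≈ 85800 s.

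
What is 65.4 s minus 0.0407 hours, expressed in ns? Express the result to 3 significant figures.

65.4 s = 6.54000 × 10^10 ns and 0.0407 h = 1.46520 × 10^11 ns.
6.54000 × 10^10 − 1.46520 × 10^11 ≈ -8.11 × 10^10 ns.

-8.11 × 10^10 nanoseconds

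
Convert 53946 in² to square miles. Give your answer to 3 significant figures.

1 in² = 2.49098 × 10^-10 mi².
So 53946 × 2.49098 × 10^-10 ≈ 1.34 × 10^-5 mi².

1.34 × 10^-5 square miles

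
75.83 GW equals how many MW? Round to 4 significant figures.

1 GW = 1000.00 megawatts.
Thus 75.83 × 1000.00 ≈ 75830 MW.

75830 megawatts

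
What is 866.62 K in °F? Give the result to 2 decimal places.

1100.25 °F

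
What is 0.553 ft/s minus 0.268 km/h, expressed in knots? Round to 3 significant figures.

0.183 kn

0.553 ft/s = 0.327644 kn and 0.268 km/h = 0.144708 kn.
0.327644 − 0.144708 ≈ 0.183 kn.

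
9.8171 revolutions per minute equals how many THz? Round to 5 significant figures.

1.6362 × 10^-13 THz

1 revolution per minute = 1.66667 × 10^-14 THz.
Then 9.8171 × 1.66667 × 10^-14 ≈ 1.6362 × 10^-13 THz.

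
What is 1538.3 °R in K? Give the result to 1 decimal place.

854.6 K

°R = K × 9/5.
Applying the formula gives 854.6 K.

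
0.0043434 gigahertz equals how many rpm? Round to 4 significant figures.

1 gigahertz = 6.00000 × 10^10 revolutions per minute.
So 0.0043434 × 6.00000 × 10^10 ≈ 2.606 × 10^8 rpm.

2.606 × 10^8 rpm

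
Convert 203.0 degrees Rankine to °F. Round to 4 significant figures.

-256.7 °F

°R = °F + 459.67.
Applying the formula gives -256.7 °F.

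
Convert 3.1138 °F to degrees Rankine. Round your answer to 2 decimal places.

462.78 degrees Rankine

°R = °F + 459.67.
Applying the formula gives 462.78 °R.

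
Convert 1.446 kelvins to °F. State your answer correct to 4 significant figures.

K = (°F + 459.67) × 5/9.
Applying the formula gives -457.1 °F.

-457.1 °F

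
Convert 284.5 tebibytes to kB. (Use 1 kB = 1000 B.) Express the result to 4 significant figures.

1 TiB = 1.09951 × 10^9 kB.
So 284.5 × 1.09951 × 10^9 ≈ 3.128 × 10^11 kB.

3.128 × 10^11 kB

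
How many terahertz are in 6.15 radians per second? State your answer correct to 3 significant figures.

1 rad/s = 1.59155e-13 THz.
So 6.15 × 1.59155e-13 ≈ 9.79e-13 THz.

9.79e-13 terahertz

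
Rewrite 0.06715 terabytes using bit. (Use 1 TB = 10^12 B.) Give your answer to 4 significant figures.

1 TB = 8.00000e+12 bit.
0.06715 × 8.00000e+12 ≈ 5.372e+11 bit.

5.372e+11 bits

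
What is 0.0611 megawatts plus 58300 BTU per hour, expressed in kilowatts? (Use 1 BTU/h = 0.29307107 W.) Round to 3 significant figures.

78.2 kW

0.0611 MW = 61.1000 kW and 58300 BTU/h = 17.0860 kW.
61.1000 + 17.0860 ≈ 78.2 kW.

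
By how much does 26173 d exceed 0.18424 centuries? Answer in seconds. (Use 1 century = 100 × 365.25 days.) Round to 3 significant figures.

1.68 × 10^9 s

26173 d = 2.26135 × 10^9 s and 0.18424 century = 5.81417 × 10^8 s.
2.26135 × 10^9 − 5.81417 × 10^8 ≈ 1.68 × 10^9 s.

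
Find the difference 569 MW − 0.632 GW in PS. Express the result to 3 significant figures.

569 MW = 773625 PS and 0.632 GW = 859281 PS.
773625 − 859281 ≈ -85700 PS.

-85700 PS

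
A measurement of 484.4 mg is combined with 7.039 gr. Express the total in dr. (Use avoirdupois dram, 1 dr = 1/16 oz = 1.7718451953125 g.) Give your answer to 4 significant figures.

0.5308 drams

484.4 mg = 0.273387 dr and 7.039 gr = 0.257426 dr.
0.273387 + 0.257426 ≈ 0.5308 dr.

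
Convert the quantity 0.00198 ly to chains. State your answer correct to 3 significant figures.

9.31e+11 chain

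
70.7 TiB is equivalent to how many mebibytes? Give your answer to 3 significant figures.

7.41e+7 mebibytes

1 tebibyte = 1.04858e+6 mebibytes.
Thus 70.7 × 1.04858e+6 ≈ 7.41e+7 MiB.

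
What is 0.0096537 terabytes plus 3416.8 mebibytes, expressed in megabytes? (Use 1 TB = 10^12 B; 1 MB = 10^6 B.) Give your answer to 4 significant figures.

0.0096537 TB = 9653.70 MB and 3416.8 MiB = 3582.77 MB.
9653.70 + 3582.77 ≈ 13240 MB.

13240 MB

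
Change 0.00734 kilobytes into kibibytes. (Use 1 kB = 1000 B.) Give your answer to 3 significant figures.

1 kB = 0.9765625 KiB.
Thus 0.00734 × 0.9765625 ≈ 0.00717 KiB.

0.00717 KiB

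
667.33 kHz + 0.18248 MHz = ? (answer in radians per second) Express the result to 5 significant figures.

5.3395 × 10^6 rad/s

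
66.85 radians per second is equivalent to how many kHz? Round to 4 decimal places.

0.0106 kHz

1 radian per second = 0.000159155 kHz.
66.85 × 0.000159155 ≈ 0.0106 kHz.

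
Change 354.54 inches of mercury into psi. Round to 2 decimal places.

174.13 pounds per square inch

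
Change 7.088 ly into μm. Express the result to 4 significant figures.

6.706e+22 micrometers

1 light-year = 9.46073e+21 micrometers.
So 7.088 × 9.46073e+21 ≈ 6.706e+22 μm.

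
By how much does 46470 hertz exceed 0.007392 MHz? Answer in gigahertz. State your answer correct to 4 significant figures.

3.908e-5 GHz

46470 Hz = 4.64700e-5 GHz and 0.007392 MHz = 7.39200e-6 GHz.
4.64700e-5 − 7.39200e-6 ≈ 3.908e-5 GHz.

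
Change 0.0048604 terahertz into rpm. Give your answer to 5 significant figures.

2.9162 × 10^11 revolutions per minute

1 terahertz = 6.00000 × 10^13 rpm.
So 0.0048604 × 6.00000 × 10^13 ≈ 2.9162 × 10^11 rpm.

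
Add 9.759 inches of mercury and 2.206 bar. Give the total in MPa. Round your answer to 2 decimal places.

9.759 inHg = 0.0330478 MPa and 2.206 bar = 0.220600 MPa.
0.0330478 + 0.220600 ≈ 0.25 MPa.

0.25 megapascals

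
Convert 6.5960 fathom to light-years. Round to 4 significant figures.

1.275e-15 ly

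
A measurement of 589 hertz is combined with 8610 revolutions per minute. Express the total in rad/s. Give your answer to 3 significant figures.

4600 radians per second

589 Hz = 3700.80 rad/s and 8610 rpm = 901.637 rad/s.
3700.80 + 901.637 ≈ 4600 rad/s.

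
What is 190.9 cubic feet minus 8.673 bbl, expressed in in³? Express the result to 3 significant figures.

246000 in³

190.9 ft³ = 329875 in³ and 8.673 bbl = 84145.4 in³.
329875 − 84145.4 ≈ 246000 in³.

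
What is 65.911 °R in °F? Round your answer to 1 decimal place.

-393.8 °F

°R = °F + 459.67.
Applying the formula gives -393.8 °F.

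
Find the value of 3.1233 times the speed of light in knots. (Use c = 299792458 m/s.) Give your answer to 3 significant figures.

1 c = 5.82750e+8 knots.
So 3.1233 × 5.82750e+8 ≈ 1.82e+9 kn.

1.82e+9 knots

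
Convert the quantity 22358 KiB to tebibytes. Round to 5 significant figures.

2.0823e-5 TiB

1 KiB = 9.31323e-10 TiB.
Then 22358 × 9.31323e-10 ≈ 2.0823e-5 TiB.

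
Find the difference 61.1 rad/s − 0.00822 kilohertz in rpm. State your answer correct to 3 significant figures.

90.3 rpm

61.1 rad/s = 583.462 rpm and 0.00822 kHz = 493.200 rpm.
583.462 − 493.200 ≈ 90.3 rpm.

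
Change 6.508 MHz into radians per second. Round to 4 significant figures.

4.089 × 10^7 rad/s

1 megahertz = 6.28319 × 10^6 radians per second.
So 6.508 × 6.28319 × 10^6 ≈ 4.089 × 10^7 rad/s.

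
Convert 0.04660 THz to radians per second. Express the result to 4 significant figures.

1 terahertz = 6.28319 × 10^12 rad/s.
Thus 0.04660 × 6.28319 × 10^12 ≈ 2.928 × 10^11 rad/s.

2.928 × 10^11 rad/s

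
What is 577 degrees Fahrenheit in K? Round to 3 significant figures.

576 K

K = (°F + 459.67) × 5/9.
Applying the formula gives 576 K.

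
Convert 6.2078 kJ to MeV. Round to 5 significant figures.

3.8746e+16 MeV

1 kilojoule = 6.24151e+15 megaelectronvolts.
Then 6.2078 × 6.24151e+15 ≈ 3.8746e+16 MeV.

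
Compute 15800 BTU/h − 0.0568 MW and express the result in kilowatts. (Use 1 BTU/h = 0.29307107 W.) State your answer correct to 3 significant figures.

15800 BTU/h = 4.63052 kW and 0.0568 MW = 56.8000 kW.
4.63052 − 56.8000 ≈ -52.2 kW.

-52.2 kilowatts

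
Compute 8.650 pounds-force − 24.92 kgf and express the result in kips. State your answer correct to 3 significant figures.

8.650 lbf = 0.00865000 kip and 24.92 kgf = 0.0549392 kip.
0.00865000 − 0.0549392 ≈ -0.0463 kip.

-0.0463 kips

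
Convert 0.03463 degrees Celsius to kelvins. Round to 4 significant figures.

K = °C + 273.15.
Applying the formula gives 273.2 K.

273.2 K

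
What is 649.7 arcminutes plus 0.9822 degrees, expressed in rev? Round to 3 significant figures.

0.0328 rev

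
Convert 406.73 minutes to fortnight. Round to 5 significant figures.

0.020175 fortnights

1 minute = 4.96032 × 10^-5 fortnight.
Then 406.73 × 4.96032 × 10^-5 ≈ 0.020175 fortnight.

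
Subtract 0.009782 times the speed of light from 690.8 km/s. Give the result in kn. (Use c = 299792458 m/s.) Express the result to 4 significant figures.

-4.358e+6 kn

690.8 km/s = 1.34281e+6 kn and 0.009782 c = 5.70046e+6 kn.
1.34281e+6 − 5.70046e+6 ≈ -4.358e+6 kn.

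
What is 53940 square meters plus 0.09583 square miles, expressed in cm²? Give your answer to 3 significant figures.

53940 m² = 5.39400e+8 cm² and 0.09583 mi² = 2.48199e+9 cm².
5.39400e+8 + 2.48199e+9 ≈ 3.02e+9 cm².

3.02e+9 square centimeters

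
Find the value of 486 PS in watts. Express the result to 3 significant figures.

357000 W

1 metric horsepower = 735.499 W.
Then 486 × 735.499 ≈ 357000 W.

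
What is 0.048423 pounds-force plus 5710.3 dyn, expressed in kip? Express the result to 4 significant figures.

0.048423 lbf = 4.84230e-5 kip and 5710.3 dyn = 1.28373e-5 kip.
4.84230e-5 + 1.28373e-5 ≈ 6.126e-5 kip.

6.126e-5 kip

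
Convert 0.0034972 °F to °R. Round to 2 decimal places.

459.67 °R

°R = °F + 459.67.
Applying the formula gives 459.67 °R.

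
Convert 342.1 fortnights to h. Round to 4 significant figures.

114900 h

1 fortnight = 336.000 hours.
So 342.1 × 336.000 ≈ 114900 h.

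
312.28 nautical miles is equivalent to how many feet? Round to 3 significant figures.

1 nmi = 6076.12 feet.
Thus 312.28 × 6076.12 ≈ 1.90e+6 ft.

1.90e+6 ft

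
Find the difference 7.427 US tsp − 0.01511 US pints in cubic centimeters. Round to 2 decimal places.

29.46 cm³

7.427 US tsp = 36.6071 cm³ and 0.01511 US pt = 7.14970 cm³.
36.6071 − 7.14970 ≈ 29.46 cm³.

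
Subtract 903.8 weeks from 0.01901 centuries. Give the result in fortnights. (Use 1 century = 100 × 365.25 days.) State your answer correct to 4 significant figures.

-402.3 fortnight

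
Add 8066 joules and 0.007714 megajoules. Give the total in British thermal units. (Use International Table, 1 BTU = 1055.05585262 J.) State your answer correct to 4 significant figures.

8066 J = 7.64509 BTU and 0.007714 MJ = 7.31146 BTU.
7.64509 + 7.31146 ≈ 14.96 BTU.

14.96 British thermal units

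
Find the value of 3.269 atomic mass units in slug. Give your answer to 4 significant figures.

3.720 × 10^-28 slugs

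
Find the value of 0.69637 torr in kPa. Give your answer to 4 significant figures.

0.09284 kPa

1 torr = 0.133322 kilopascals.
Thus 0.69637 × 0.133322 ≈ 0.09284 kPa.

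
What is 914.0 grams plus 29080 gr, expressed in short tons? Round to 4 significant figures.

914.0 g = 0.00100751 short ton and 29080 gr = 0.00207714 short ton.
0.00100751 + 0.00207714 ≈ 0.003085 short ton.

0.003085 short tons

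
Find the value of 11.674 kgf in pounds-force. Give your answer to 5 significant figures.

25.737 pounds-force

1 kilogram-force = 2.20462 pounds-force.
Thus 11.674 × 2.20462 ≈ 25.737 lbf.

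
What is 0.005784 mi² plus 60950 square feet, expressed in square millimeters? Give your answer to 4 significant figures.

2.064e+10 mm²

0.005784 mi² = 1.49805e+10 mm² and 60950 ft² = 5.66244e+9 mm².
1.49805e+10 + 5.66244e+9 ≈ 2.064e+10 mm².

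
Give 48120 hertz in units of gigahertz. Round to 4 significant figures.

4.812e-5 gigahertz

1 hertz = 1.00000e-9 gigahertz.
Thus 48120 × 1.00000e-9 ≈ 4.812e-5 GHz.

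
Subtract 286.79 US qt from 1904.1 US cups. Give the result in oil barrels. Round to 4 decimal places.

1.1264 oil barrels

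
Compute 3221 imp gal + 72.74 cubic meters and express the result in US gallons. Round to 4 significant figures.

23080 US gallons

3221 imp gal = 3868.26 US gal and 72.74 m³ = 19215.9 US gal.
3868.26 + 19215.9 ≈ 23080 US gal.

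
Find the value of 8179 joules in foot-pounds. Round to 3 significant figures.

1 J = 0.737562 ft·lbf.
So 8179 × 0.737562 ≈ 6030 ft·lbf.

6030 ft·lbf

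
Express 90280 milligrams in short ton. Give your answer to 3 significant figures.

1 mg = 1.10231e-9 short ton.
90280 × 1.10231e-9 ≈ 9.95e-5 short ton.

9.95e-5 short tons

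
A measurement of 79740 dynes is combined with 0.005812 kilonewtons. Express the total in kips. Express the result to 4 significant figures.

79740 dyn = 0.000179263 kip and 0.005812 kN = 0.00130659 kip.
0.000179263 + 0.00130659 ≈ 0.001486 kip.

0.001486 kips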